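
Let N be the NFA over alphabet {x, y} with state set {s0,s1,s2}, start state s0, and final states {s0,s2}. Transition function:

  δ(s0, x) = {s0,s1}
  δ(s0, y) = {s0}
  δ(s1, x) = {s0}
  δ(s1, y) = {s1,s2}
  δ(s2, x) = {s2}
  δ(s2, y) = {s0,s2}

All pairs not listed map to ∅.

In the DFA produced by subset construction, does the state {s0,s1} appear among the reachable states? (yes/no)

yes

Start state of the DFA: {s0}.
{s0} --x--> {s0,s1}  [new]
{s0} --y--> {s0}  [seen]
{s0,s1} --x--> {s0,s1}  [seen]
{s0,s1} --y--> {s0,s1,s2}  [new]
{s0,s1,s2} --x--> {s0,s1,s2}  [seen]
{s0,s1,s2} --y--> {s0,s1,s2}  [seen]
Reachable DFA states: {s0}, {s0,s1}, {s0,s1,s2}.
{s0,s1} is among them.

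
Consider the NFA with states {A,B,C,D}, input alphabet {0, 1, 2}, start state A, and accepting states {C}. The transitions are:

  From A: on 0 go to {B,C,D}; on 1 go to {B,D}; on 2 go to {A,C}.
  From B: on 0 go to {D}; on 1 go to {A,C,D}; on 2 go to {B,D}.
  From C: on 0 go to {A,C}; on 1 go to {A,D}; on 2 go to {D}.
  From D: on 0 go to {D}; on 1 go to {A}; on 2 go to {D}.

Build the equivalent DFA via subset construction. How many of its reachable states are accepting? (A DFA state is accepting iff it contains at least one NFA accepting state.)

Start state of the DFA: {A}.
{A} --0--> {B,C,D}  [new]
{A} --1--> {B,D}  [new]
{A} --2--> {A,C}  [new]
{B,C,D} --0--> {A,C,D}  [new]
{B,C,D} --1--> {A,C,D}  [seen]
{B,C,D} --2--> {B,D}  [seen]
{B,D} --0--> {D}  [new]
{B,D} --1--> {A,C,D}  [seen]
{B,D} --2--> {B,D}  [seen]
{A,C} --0--> {A,B,C,D}  [new]
{A,C} --1--> {A,B,D}  [new]
{A,C} --2--> {A,C,D}  [seen]
{A,C,D} --0--> {A,B,C,D}  [seen]
{A,C,D} --1--> {A,B,D}  [seen]
{A,C,D} --2--> {A,C,D}  [seen]
{D} --0--> {D}  [seen]
{D} --1--> {A}  [seen]
{D} --2--> {D}  [seen]
{A,B,C,D} --0--> {A,B,C,D}  [seen]
{A,B,C,D} --1--> {A,B,C,D}  [seen]
{A,B,C,D} --2--> {A,B,C,D}  [seen]
{A,B,D} --0--> {B,C,D}  [seen]
{A,B,D} --1--> {A,B,C,D}  [seen]
{A,B,D} --2--> {A,B,C,D}  [seen]
Reachable DFA states: {A}, {B,C,D}, {B,D}, {A,C}, {A,C,D}, {D}, {A,B,C,D}, {A,B,D}.
Accepting DFA states (contain an NFA accepting state): {B,C,D}, {A,C}, {A,C,D}, {A,B,C,D}.

4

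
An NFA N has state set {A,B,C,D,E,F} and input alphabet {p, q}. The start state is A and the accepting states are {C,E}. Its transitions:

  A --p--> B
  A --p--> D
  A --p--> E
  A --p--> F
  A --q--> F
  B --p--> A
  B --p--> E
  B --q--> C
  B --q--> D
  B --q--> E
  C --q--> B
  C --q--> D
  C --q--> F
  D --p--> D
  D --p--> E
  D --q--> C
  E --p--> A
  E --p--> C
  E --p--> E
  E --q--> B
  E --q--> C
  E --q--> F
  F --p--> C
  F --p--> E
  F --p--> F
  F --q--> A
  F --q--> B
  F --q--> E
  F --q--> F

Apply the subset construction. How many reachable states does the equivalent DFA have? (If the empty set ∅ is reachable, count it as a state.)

Start state of the DFA: {A}.
{A} --p--> {B,D,E,F}  [new]
{A} --q--> {F}  [new]
{B,D,E,F} --p--> {A,C,D,E,F}  [new]
{B,D,E,F} --q--> {A,B,C,D,E,F}  [new]
{F} --p--> {C,E,F}  [new]
{F} --q--> {A,B,E,F}  [new]
{A,C,D,E,F} --p--> {A,B,C,D,E,F}  [seen]
{A,C,D,E,F} --q--> {A,B,C,D,E,F}  [seen]
{A,B,C,D,E,F} --p--> {A,B,C,D,E,F}  [seen]
{A,B,C,D,E,F} --q--> {A,B,C,D,E,F}  [seen]
{C,E,F} --p--> {A,C,E,F}  [new]
{C,E,F} --q--> {A,B,C,D,E,F}  [seen]
{A,B,E,F} --p--> {A,B,C,D,E,F}  [seen]
{A,B,E,F} --q--> {A,B,C,D,E,F}  [seen]
{A,C,E,F} --p--> {A,B,C,D,E,F}  [seen]
{A,C,E,F} --q--> {A,B,C,D,E,F}  [seen]
Reachable DFA states: {A}, {B,D,E,F}, {F}, {A,C,D,E,F}, {A,B,C,D,E,F}, {C,E,F}, {A,B,E,F}, {A,C,E,F}.

8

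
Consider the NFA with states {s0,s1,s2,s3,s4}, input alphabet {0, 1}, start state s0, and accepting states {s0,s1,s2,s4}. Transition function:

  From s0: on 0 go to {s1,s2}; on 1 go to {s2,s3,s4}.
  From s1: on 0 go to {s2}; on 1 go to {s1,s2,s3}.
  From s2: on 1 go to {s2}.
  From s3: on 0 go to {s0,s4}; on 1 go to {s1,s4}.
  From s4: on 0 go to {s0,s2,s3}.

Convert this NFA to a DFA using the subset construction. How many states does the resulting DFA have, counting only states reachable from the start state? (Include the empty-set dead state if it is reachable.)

14

Start state of the DFA: {s0}.
{s0} --0--> {s1,s2}  [new]
{s0} --1--> {s2,s3,s4}  [new]
{s1,s2} --0--> {s2}  [new]
{s1,s2} --1--> {s1,s2,s3}  [new]
{s2,s3,s4} --0--> {s0,s2,s3,s4}  [new]
{s2,s3,s4} --1--> {s1,s2,s4}  [new]
{s2} --0--> ∅  [new]
{s2} --1--> {s2}  [seen]
{s1,s2,s3} --0--> {s0,s2,s4}  [new]
{s1,s2,s3} --1--> {s1,s2,s3,s4}  [new]
{s0,s2,s3,s4} --0--> {s0,s1,s2,s3,s4}  [new]
{s0,s2,s3,s4} --1--> {s1,s2,s3,s4}  [seen]
{s1,s2,s4} --0--> {s0,s2,s3}  [new]
{s1,s2,s4} --1--> {s1,s2,s3}  [seen]
∅ --0--> ∅  [seen]
∅ --1--> ∅  [seen]
{s0,s2,s4} --0--> {s0,s1,s2,s3}  [new]
{s0,s2,s4} --1--> {s2,s3,s4}  [seen]
{s1,s2,s3,s4} --0--> {s0,s2,s3,s4}  [seen]
{s1,s2,s3,s4} --1--> {s1,s2,s3,s4}  [seen]
{s0,s1,s2,s3,s4} --0--> {s0,s1,s2,s3,s4}  [seen]
{s0,s1,s2,s3,s4} --1--> {s1,s2,s3,s4}  [seen]
{s0,s2,s3} --0--> {s0,s1,s2,s4}  [new]
{s0,s2,s3} --1--> {s1,s2,s3,s4}  [seen]
{s0,s1,s2,s3} --0--> {s0,s1,s2,s4}  [seen]
{s0,s1,s2,s3} --1--> {s1,s2,s3,s4}  [seen]
{s0,s1,s2,s4} --0--> {s0,s1,s2,s3}  [seen]
{s0,s1,s2,s4} --1--> {s1,s2,s3,s4}  [seen]
Reachable DFA states: {s0}, {s1,s2}, {s2,s3,s4}, {s2}, {s1,s2,s3}, {s0,s2,s3,s4}, {s1,s2,s4}, ∅, {s0,s2,s4}, {s1,s2,s3,s4}, {s0,s1,s2,s3,s4}, {s0,s2,s3}, {s0,s1,s2,s3}, {s0,s1,s2,s4}.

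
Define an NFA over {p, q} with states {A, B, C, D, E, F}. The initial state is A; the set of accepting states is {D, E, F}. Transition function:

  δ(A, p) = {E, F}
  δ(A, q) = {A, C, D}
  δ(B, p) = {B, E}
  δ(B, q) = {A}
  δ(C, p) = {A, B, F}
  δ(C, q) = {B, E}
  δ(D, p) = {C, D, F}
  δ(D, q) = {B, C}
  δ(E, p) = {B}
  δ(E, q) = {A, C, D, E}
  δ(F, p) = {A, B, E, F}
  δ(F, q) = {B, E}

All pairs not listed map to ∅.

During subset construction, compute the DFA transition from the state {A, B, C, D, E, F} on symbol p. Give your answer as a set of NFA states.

{A, B, C, D, E, F}

δ(A,p) = {E, F}; δ(B,p) = {B, E}; δ(C,p) = {A, B, F}; δ(D,p) = {C, D, F}; δ(E,p) = {B}; δ(F,p) = {A, B, E, F}.
Union: {A, B, C, D, E, F}.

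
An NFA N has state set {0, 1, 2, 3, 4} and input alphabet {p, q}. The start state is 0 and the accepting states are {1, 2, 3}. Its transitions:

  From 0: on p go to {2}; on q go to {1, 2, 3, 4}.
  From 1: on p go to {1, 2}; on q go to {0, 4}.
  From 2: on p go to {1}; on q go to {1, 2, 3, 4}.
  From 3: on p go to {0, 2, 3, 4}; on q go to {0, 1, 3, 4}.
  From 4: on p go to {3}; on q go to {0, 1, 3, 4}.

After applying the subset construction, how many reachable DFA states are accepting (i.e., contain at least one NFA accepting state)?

Start state of the DFA: {0}.
{0} --p--> {2}  [new]
{0} --q--> {1, 2, 3, 4}  [new]
{2} --p--> {1}  [new]
{2} --q--> {1, 2, 3, 4}  [seen]
{1, 2, 3, 4} --p--> {0, 1, 2, 3, 4}  [new]
{1, 2, 3, 4} --q--> {0, 1, 2, 3, 4}  [seen]
{1} --p--> {1, 2}  [new]
{1} --q--> {0, 4}  [new]
{0, 1, 2, 3, 4} --p--> {0, 1, 2, 3, 4}  [seen]
{0, 1, 2, 3, 4} --q--> {0, 1, 2, 3, 4}  [seen]
{1, 2} --p--> {1, 2}  [seen]
{1, 2} --q--> {0, 1, 2, 3, 4}  [seen]
{0, 4} --p--> {2, 3}  [new]
{0, 4} --q--> {0, 1, 2, 3, 4}  [seen]
{2, 3} --p--> {0, 1, 2, 3, 4}  [seen]
{2, 3} --q--> {0, 1, 2, 3, 4}  [seen]
Reachable DFA states: {0}, {2}, {1, 2, 3, 4}, {1}, {0, 1, 2, 3, 4}, {1, 2}, {0, 4}, {2, 3}.
Accepting DFA states (contain an NFA accepting state): {2}, {1, 2, 3, 4}, {1}, {0, 1, 2, 3, 4}, {1, 2}, {2, 3}.

6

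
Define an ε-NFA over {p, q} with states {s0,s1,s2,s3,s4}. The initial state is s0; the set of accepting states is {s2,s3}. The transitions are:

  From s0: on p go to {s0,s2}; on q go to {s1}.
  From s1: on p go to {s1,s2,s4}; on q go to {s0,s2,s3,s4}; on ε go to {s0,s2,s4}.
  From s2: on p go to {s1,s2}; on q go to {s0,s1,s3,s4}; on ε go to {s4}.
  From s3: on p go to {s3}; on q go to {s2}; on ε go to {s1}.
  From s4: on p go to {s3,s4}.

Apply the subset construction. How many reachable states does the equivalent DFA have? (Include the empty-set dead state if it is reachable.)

4

Start state of the DFA: {s0} (ε-closure of the NFA start).
{s0} --p--> {s0,s2,s4}  [new]
{s0} --q--> {s0,s1,s2,s4}  [new]
{s0,s2,s4} --p--> {s0,s1,s2,s3,s4}  [new]
{s0,s2,s4} --q--> {s0,s1,s2,s3,s4}  [seen]
{s0,s1,s2,s4} --p--> {s0,s1,s2,s3,s4}  [seen]
{s0,s1,s2,s4} --q--> {s0,s1,s2,s3,s4}  [seen]
{s0,s1,s2,s3,s4} --p--> {s0,s1,s2,s3,s4}  [seen]
{s0,s1,s2,s3,s4} --q--> {s0,s1,s2,s3,s4}  [seen]
Reachable DFA states: {s0}, {s0,s2,s4}, {s0,s1,s2,s4}, {s0,s1,s2,s3,s4}.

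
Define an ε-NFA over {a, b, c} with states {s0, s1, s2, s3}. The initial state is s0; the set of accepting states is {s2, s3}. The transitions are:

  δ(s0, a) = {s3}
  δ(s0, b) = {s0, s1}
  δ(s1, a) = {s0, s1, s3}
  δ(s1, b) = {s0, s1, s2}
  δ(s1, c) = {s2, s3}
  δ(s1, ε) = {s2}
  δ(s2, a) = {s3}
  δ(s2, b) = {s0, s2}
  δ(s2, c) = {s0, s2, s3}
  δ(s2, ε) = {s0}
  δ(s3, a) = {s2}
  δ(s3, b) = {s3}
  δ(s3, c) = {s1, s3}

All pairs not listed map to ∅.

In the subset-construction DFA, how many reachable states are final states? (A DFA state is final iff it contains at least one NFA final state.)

Start state of the DFA: {s0} (ε-closure of the NFA start).
{s0} --a--> {s3}  [new]
{s0} --b--> {s0, s1, s2}  [new]
{s0} --c--> ∅  [new]
{s3} --a--> {s0, s2}  [new]
{s3} --b--> {s3}  [seen]
{s3} --c--> {s0, s1, s2, s3}  [new]
{s0, s1, s2} --a--> {s0, s1, s2, s3}  [seen]
{s0, s1, s2} --b--> {s0, s1, s2}  [seen]
{s0, s1, s2} --c--> {s0, s2, s3}  [new]
∅ --a--> ∅  [seen]
∅ --b--> ∅  [seen]
∅ --c--> ∅  [seen]
{s0, s2} --a--> {s3}  [seen]
{s0, s2} --b--> {s0, s1, s2}  [seen]
{s0, s2} --c--> {s0, s2, s3}  [seen]
{s0, s1, s2, s3} --a--> {s0, s1, s2, s3}  [seen]
{s0, s1, s2, s3} --b--> {s0, s1, s2, s3}  [seen]
{s0, s1, s2, s3} --c--> {s0, s1, s2, s3}  [seen]
{s0, s2, s3} --a--> {s0, s2, s3}  [seen]
{s0, s2, s3} --b--> {s0, s1, s2, s3}  [seen]
{s0, s2, s3} --c--> {s0, s1, s2, s3}  [seen]
Reachable DFA states: {s0}, {s3}, {s0, s1, s2}, ∅, {s0, s2}, {s0, s1, s2, s3}, {s0, s2, s3}.
Accepting DFA states (contain an NFA accepting state): {s3}, {s0, s1, s2}, {s0, s2}, {s0, s1, s2, s3}, {s0, s2, s3}.

5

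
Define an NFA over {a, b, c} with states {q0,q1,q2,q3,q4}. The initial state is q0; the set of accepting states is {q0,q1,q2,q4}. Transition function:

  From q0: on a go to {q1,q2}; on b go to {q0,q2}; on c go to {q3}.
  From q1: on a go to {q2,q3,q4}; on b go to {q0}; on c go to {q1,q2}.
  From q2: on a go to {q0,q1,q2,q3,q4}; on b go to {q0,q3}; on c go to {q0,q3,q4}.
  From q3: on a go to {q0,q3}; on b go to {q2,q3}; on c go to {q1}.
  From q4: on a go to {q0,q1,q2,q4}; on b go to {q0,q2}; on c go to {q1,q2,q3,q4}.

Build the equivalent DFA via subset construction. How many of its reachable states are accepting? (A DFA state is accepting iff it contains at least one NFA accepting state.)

Start state of the DFA: {q0}.
{q0} --a--> {q1,q2}  [new]
{q0} --b--> {q0,q2}  [new]
{q0} --c--> {q3}  [new]
{q1,q2} --a--> {q0,q1,q2,q3,q4}  [new]
{q1,q2} --b--> {q0,q3}  [new]
{q1,q2} --c--> {q0,q1,q2,q3,q4}  [seen]
{q0,q2} --a--> {q0,q1,q2,q3,q4}  [seen]
{q0,q2} --b--> {q0,q2,q3}  [new]
{q0,q2} --c--> {q0,q3,q4}  [new]
{q3} --a--> {q0,q3}  [seen]
{q3} --b--> {q2,q3}  [new]
{q3} --c--> {q1}  [new]
{q0,q1,q2,q3,q4} --a--> {q0,q1,q2,q3,q4}  [seen]
{q0,q1,q2,q3,q4} --b--> {q0,q2,q3}  [seen]
{q0,q1,q2,q3,q4} --c--> {q0,q1,q2,q3,q4}  [seen]
{q0,q3} --a--> {q0,q1,q2,q3}  [new]
{q0,q3} --b--> {q0,q2,q3}  [seen]
{q0,q3} --c--> {q1,q3}  [new]
{q0,q2,q3} --a--> {q0,q1,q2,q3,q4}  [seen]
{q0,q2,q3} --b--> {q0,q2,q3}  [seen]
{q0,q2,q3} --c--> {q0,q1,q3,q4}  [new]
{q0,q3,q4} --a--> {q0,q1,q2,q3,q4}  [seen]
{q0,q3,q4} --b--> {q0,q2,q3}  [seen]
{q0,q3,q4} --c--> {q1,q2,q3,q4}  [new]
{q2,q3} --a--> {q0,q1,q2,q3,q4}  [seen]
{q2,q3} --b--> {q0,q2,q3}  [seen]
{q2,q3} --c--> {q0,q1,q3,q4}  [seen]
{q1} --a--> {q2,q3,q4}  [new]
{q1} --b--> {q0}  [seen]
{q1} --c--> {q1,q2}  [seen]
{q0,q1,q2,q3} --a--> {q0,q1,q2,q3,q4}  [seen]
{q0,q1,q2,q3} --b--> {q0,q2,q3}  [seen]
{q0,q1,q2,q3} --c--> {q0,q1,q2,q3,q4}  [seen]
{q1,q3} --a--> {q0,q2,q3,q4}  [new]
{q1,q3} --b--> {q0,q2,q3}  [seen]
{q1,q3} --c--> {q1,q2}  [seen]
{q0,q1,q3,q4} --a--> {q0,q1,q2,q3,q4}  [seen]
{q0,q1,q3,q4} --b--> {q0,q2,q3}  [seen]
{q0,q1,q3,q4} --c--> {q1,q2,q3,q4}  [seen]
{q1,q2,q3,q4} --a--> {q0,q1,q2,q3,q4}  [seen]
{q1,q2,q3,q4} --b--> {q0,q2,q3}  [seen]
{q1,q2,q3,q4} --c--> {q0,q1,q2,q3,q4}  [seen]
{q2,q3,q4} --a--> {q0,q1,q2,q3,q4}  [seen]
{q2,q3,q4} --b--> {q0,q2,q3}  [seen]
{q2,q3,q4} --c--> {q0,q1,q2,q3,q4}  [seen]
{q0,q2,q3,q4} --a--> {q0,q1,q2,q3,q4}  [seen]
{q0,q2,q3,q4} --b--> {q0,q2,q3}  [seen]
{q0,q2,q3,q4} --c--> {q0,q1,q2,q3,q4}  [seen]
Reachable DFA states: {q0}, {q1,q2}, {q0,q2}, {q3}, {q0,q1,q2,q3,q4}, {q0,q3}, {q0,q2,q3}, {q0,q3,q4}, {q2,q3}, {q1}, {q0,q1,q2,q3}, {q1,q3}, {q0,q1,q3,q4}, {q1,q2,q3,q4}, {q2,q3,q4}, {q0,q2,q3,q4}.
Accepting DFA states (contain an NFA accepting state): {q0}, {q1,q2}, {q0,q2}, {q0,q1,q2,q3,q4}, {q0,q3}, {q0,q2,q3}, {q0,q3,q4}, {q2,q3}, {q1}, {q0,q1,q2,q3}, {q1,q3}, {q0,q1,q3,q4}, {q1,q2,q3,q4}, {q2,q3,q4}, {q0,q2,q3,q4}.

15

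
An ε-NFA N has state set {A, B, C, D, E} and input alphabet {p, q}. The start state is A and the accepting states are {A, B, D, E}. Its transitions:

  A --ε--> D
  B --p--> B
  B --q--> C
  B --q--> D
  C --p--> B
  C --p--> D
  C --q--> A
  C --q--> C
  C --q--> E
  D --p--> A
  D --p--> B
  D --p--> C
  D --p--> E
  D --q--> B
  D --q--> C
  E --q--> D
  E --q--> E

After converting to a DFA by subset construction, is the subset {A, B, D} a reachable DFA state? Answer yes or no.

Start state of the DFA: {A, D} (ε-closure of the NFA start).
{A, D} --p--> {A, B, C, D, E}  [new]
{A, D} --q--> {B, C}  [new]
{A, B, C, D, E} --p--> {A, B, C, D, E}  [seen]
{A, B, C, D, E} --q--> {A, B, C, D, E}  [seen]
{B, C} --p--> {B, D}  [new]
{B, C} --q--> {A, C, D, E}  [new]
{B, D} --p--> {A, B, C, D, E}  [seen]
{B, D} --q--> {B, C, D}  [new]
{A, C, D, E} --p--> {A, B, C, D, E}  [seen]
{A, C, D, E} --q--> {A, B, C, D, E}  [seen]
{B, C, D} --p--> {A, B, C, D, E}  [seen]
{B, C, D} --q--> {A, B, C, D, E}  [seen]
Reachable DFA states: {A, D}, {A, B, C, D, E}, {B, C}, {B, D}, {A, C, D, E}, {B, C, D}.
{A, B, D} is not among them.

no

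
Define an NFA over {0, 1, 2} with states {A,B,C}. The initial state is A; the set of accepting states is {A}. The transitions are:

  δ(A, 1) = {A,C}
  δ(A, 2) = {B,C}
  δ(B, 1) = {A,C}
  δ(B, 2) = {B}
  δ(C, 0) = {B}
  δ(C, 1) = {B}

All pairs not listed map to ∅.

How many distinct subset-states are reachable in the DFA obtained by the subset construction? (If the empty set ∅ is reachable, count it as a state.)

6

Start state of the DFA: {A}.
{A} --0--> ∅  [new]
{A} --1--> {A,C}  [new]
{A} --2--> {B,C}  [new]
∅ --0--> ∅  [seen]
∅ --1--> ∅  [seen]
∅ --2--> ∅  [seen]
{A,C} --0--> {B}  [new]
{A,C} --1--> {A,B,C}  [new]
{A,C} --2--> {B,C}  [seen]
{B,C} --0--> {B}  [seen]
{B,C} --1--> {A,B,C}  [seen]
{B,C} --2--> {B}  [seen]
{B} --0--> ∅  [seen]
{B} --1--> {A,C}  [seen]
{B} --2--> {B}  [seen]
{A,B,C} --0--> {B}  [seen]
{A,B,C} --1--> {A,B,C}  [seen]
{A,B,C} --2--> {B,C}  [seen]
Reachable DFA states: {A}, ∅, {A,C}, {B,C}, {B}, {A,B,C}.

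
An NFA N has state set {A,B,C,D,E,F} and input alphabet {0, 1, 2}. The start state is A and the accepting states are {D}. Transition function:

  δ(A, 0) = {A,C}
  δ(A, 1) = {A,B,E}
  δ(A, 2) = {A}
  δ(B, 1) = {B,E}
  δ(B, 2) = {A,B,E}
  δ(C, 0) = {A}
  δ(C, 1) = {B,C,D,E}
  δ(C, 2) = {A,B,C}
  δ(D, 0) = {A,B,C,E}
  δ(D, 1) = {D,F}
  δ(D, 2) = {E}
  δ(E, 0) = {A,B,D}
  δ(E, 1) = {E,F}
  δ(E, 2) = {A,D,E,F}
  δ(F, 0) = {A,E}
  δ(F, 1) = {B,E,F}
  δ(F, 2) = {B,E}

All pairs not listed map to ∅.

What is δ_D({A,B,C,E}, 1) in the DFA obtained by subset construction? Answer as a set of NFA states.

{A,B,C,D,E,F}

δ(A,1) = {A,B,E}; δ(B,1) = {B,E}; δ(C,1) = {B,C,D,E}; δ(E,1) = {E,F}.
Union: {A,B,C,D,E,F}.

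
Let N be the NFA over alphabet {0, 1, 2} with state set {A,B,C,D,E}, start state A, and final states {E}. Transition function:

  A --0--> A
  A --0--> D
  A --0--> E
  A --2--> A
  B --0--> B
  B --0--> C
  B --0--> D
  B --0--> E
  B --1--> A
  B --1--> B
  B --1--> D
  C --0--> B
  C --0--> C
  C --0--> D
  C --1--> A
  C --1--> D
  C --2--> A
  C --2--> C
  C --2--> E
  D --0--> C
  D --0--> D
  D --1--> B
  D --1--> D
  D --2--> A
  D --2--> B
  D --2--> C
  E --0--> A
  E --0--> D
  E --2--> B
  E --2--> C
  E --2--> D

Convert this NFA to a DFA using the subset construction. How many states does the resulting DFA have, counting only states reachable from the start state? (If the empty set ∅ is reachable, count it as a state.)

Start state of the DFA: {A}.
{A} --0--> {A,D,E}  [new]
{A} --1--> ∅  [new]
{A} --2--> {A}  [seen]
{A,D,E} --0--> {A,C,D,E}  [new]
{A,D,E} --1--> {B,D}  [new]
{A,D,E} --2--> {A,B,C,D}  [new]
∅ --0--> ∅  [seen]
∅ --1--> ∅  [seen]
∅ --2--> ∅  [seen]
{A,C,D,E} --0--> {A,B,C,D,E}  [new]
{A,C,D,E} --1--> {A,B,D}  [new]
{A,C,D,E} --2--> {A,B,C,D,E}  [seen]
{B,D} --0--> {B,C,D,E}  [new]
{B,D} --1--> {A,B,D}  [seen]
{B,D} --2--> {A,B,C}  [new]
{A,B,C,D} --0--> {A,B,C,D,E}  [seen]
{A,B,C,D} --1--> {A,B,D}  [seen]
{A,B,C,D} --2--> {A,B,C,E}  [new]
{A,B,C,D,E} --0--> {A,B,C,D,E}  [seen]
{A,B,C,D,E} --1--> {A,B,D}  [seen]
{A,B,C,D,E} --2--> {A,B,C,D,E}  [seen]
{A,B,D} --0--> {A,B,C,D,E}  [seen]
{A,B,D} --1--> {A,B,D}  [seen]
{A,B,D} --2--> {A,B,C}  [seen]
{B,C,D,E} --0--> {A,B,C,D,E}  [seen]
{B,C,D,E} --1--> {A,B,D}  [seen]
{B,C,D,E} --2--> {A,B,C,D,E}  [seen]
{A,B,C} --0--> {A,B,C,D,E}  [seen]
{A,B,C} --1--> {A,B,D}  [seen]
{A,B,C} --2--> {A,C,E}  [new]
{A,B,C,E} --0--> {A,B,C,D,E}  [seen]
{A,B,C,E} --1--> {A,B,D}  [seen]
{A,B,C,E} --2--> {A,B,C,D,E}  [seen]
{A,C,E} --0--> {A,B,C,D,E}  [seen]
{A,C,E} --1--> {A,D}  [new]
{A,C,E} --2--> {A,B,C,D,E}  [seen]
{A,D} --0--> {A,C,D,E}  [seen]
{A,D} --1--> {B,D}  [seen]
{A,D} --2--> {A,B,C}  [seen]
Reachable DFA states: {A}, {A,D,E}, ∅, {A,C,D,E}, {B,D}, {A,B,C,D}, {A,B,C,D,E}, {A,B,D}, {B,C,D,E}, {A,B,C}, {A,B,C,E}, {A,C,E}, {A,D}.

13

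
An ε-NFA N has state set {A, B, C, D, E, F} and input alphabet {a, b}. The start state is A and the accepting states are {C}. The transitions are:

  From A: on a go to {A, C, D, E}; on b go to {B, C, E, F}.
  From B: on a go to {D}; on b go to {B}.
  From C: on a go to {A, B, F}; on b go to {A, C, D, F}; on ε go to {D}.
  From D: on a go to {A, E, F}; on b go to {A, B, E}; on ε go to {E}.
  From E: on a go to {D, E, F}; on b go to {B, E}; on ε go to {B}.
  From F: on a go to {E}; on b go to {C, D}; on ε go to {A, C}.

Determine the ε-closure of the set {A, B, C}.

Begin with {A, B, C}.
C →ε {D}; add D.
D →ε {E}; add E.
ε-closure = {A, B, C, D, E}.

{A, B, C, D, E}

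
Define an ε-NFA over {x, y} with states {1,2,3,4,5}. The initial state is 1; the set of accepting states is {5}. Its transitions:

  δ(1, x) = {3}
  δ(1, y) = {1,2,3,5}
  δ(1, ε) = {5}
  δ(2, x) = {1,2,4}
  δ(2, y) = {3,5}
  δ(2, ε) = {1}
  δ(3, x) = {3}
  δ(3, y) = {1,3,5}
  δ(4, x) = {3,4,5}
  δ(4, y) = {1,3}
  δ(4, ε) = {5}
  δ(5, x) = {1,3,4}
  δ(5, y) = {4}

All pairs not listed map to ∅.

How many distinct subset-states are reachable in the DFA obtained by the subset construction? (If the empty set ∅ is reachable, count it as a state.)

3

Start state of the DFA: {1,5} (ε-closure of the NFA start).
{1,5} --x--> {1,3,4,5}  [new]
{1,5} --y--> {1,2,3,4,5}  [new]
{1,3,4,5} --x--> {1,3,4,5}  [seen]
{1,3,4,5} --y--> {1,2,3,4,5}  [seen]
{1,2,3,4,5} --x--> {1,2,3,4,5}  [seen]
{1,2,3,4,5} --y--> {1,2,3,4,5}  [seen]
Reachable DFA states: {1,5}, {1,3,4,5}, {1,2,3,4,5}.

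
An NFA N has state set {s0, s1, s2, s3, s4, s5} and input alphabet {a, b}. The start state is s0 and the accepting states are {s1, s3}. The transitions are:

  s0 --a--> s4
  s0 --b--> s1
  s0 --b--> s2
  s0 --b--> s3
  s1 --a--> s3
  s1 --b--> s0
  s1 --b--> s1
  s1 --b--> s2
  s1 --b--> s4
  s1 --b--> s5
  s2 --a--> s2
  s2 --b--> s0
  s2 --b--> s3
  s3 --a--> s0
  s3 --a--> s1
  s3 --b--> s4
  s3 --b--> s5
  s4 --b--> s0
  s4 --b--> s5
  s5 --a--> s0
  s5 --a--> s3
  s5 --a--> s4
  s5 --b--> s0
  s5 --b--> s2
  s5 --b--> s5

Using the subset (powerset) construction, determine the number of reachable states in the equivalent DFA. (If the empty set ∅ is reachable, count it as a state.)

14

Start state of the DFA: {s0}.
{s0} --a--> {s4}  [new]
{s0} --b--> {s1, s2, s3}  [new]
{s4} --a--> ∅  [new]
{s4} --b--> {s0, s5}  [new]
{s1, s2, s3} --a--> {s0, s1, s2, s3}  [new]
{s1, s2, s3} --b--> {s0, s1, s2, s3, s4, s5}  [new]
∅ --a--> ∅  [seen]
∅ --b--> ∅  [seen]
{s0, s5} --a--> {s0, s3, s4}  [new]
{s0, s5} --b--> {s0, s1, s2, s3, s5}  [new]
{s0, s1, s2, s3} --a--> {s0, s1, s2, s3, s4}  [new]
{s0, s1, s2, s3} --b--> {s0, s1, s2, s3, s4, s5}  [seen]
{s0, s1, s2, s3, s4, s5} --a--> {s0, s1, s2, s3, s4}  [seen]
{s0, s1, s2, s3, s4, s5} --b--> {s0, s1, s2, s3, s4, s5}  [seen]
{s0, s3, s4} --a--> {s0, s1, s4}  [new]
{s0, s3, s4} --b--> {s0, s1, s2, s3, s4, s5}  [seen]
{s0, s1, s2, s3, s5} --a--> {s0, s1, s2, s3, s4}  [seen]
{s0, s1, s2, s3, s5} --b--> {s0, s1, s2, s3, s4, s5}  [seen]
{s0, s1, s2, s3, s4} --a--> {s0, s1, s2, s3, s4}  [seen]
{s0, s1, s2, s3, s4} --b--> {s0, s1, s2, s3, s4, s5}  [seen]
{s0, s1, s4} --a--> {s3, s4}  [new]
{s0, s1, s4} --b--> {s0, s1, s2, s3, s4, s5}  [seen]
{s3, s4} --a--> {s0, s1}  [new]
{s3, s4} --b--> {s0, s4, s5}  [new]
{s0, s1} --a--> {s3, s4}  [seen]
{s0, s1} --b--> {s0, s1, s2, s3, s4, s5}  [seen]
{s0, s4, s5} --a--> {s0, s3, s4}  [seen]
{s0, s4, s5} --b--> {s0, s1, s2, s3, s5}  [seen]
Reachable DFA states: {s0}, {s4}, {s1, s2, s3}, ∅, {s0, s5}, {s0, s1, s2, s3}, {s0, s1, s2, s3, s4, s5}, {s0, s3, s4}, {s0, s1, s2, s3, s5}, {s0, s1, s2, s3, s4}, {s0, s1, s4}, {s3, s4}, {s0, s1}, {s0, s4, s5}.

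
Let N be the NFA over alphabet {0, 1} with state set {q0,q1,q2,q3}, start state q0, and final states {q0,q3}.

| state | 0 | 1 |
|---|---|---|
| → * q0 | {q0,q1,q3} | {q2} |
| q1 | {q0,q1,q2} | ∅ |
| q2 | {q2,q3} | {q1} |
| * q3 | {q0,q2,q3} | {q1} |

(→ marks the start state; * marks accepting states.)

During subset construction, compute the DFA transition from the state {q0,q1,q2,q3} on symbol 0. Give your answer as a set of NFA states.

{q0,q1,q2,q3}

δ(q0,0) = {q0,q1,q3}; δ(q1,0) = {q0,q1,q2}; δ(q2,0) = {q2,q3}; δ(q3,0) = {q0,q2,q3}.
Union: {q0,q1,q2,q3}.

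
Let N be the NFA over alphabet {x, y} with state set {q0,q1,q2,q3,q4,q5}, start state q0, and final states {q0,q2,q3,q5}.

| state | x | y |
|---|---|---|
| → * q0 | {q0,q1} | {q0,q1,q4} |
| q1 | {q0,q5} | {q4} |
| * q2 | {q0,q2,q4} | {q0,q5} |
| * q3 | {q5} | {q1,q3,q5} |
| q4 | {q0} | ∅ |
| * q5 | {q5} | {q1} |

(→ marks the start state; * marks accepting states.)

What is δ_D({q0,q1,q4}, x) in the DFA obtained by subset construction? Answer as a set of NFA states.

{q0,q1,q5}

δ(q0,x) = {q0,q1}; δ(q1,x) = {q0,q5}; δ(q4,x) = {q0}.
Union: {q0,q1,q5}.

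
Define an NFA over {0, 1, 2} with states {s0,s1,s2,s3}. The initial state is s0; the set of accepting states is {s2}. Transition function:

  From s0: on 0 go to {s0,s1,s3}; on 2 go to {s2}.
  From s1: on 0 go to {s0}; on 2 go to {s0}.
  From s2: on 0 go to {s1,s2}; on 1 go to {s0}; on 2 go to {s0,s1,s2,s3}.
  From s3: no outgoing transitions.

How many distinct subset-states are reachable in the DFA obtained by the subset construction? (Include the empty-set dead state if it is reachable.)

Start state of the DFA: {s0}.
{s0} --0--> {s0,s1,s3}  [new]
{s0} --1--> ∅  [new]
{s0} --2--> {s2}  [new]
{s0,s1,s3} --0--> {s0,s1,s3}  [seen]
{s0,s1,s3} --1--> ∅  [seen]
{s0,s1,s3} --2--> {s0,s2}  [new]
∅ --0--> ∅  [seen]
∅ --1--> ∅  [seen]
∅ --2--> ∅  [seen]
{s2} --0--> {s1,s2}  [new]
{s2} --1--> {s0}  [seen]
{s2} --2--> {s0,s1,s2,s3}  [new]
{s0,s2} --0--> {s0,s1,s2,s3}  [seen]
{s0,s2} --1--> {s0}  [seen]
{s0,s2} --2--> {s0,s1,s2,s3}  [seen]
{s1,s2} --0--> {s0,s1,s2}  [new]
{s1,s2} --1--> {s0}  [seen]
{s1,s2} --2--> {s0,s1,s2,s3}  [seen]
{s0,s1,s2,s3} --0--> {s0,s1,s2,s3}  [seen]
{s0,s1,s2,s3} --1--> {s0}  [seen]
{s0,s1,s2,s3} --2--> {s0,s1,s2,s3}  [seen]
{s0,s1,s2} --0--> {s0,s1,s2,s3}  [seen]
{s0,s1,s2} --1--> {s0}  [seen]
{s0,s1,s2} --2--> {s0,s1,s2,s3}  [seen]
Reachable DFA states: {s0}, {s0,s1,s3}, ∅, {s2}, {s0,s2}, {s1,s2}, {s0,s1,s2,s3}, {s0,s1,s2}.

8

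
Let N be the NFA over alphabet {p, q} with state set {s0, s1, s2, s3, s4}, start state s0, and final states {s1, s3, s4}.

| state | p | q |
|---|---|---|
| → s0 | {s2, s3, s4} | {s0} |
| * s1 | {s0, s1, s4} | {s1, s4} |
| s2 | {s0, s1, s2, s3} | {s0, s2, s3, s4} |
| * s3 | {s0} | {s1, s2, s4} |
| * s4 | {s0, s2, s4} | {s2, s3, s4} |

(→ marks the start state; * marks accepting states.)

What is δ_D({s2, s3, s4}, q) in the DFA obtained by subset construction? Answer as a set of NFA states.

δ(s2,q) = {s0, s2, s3, s4}; δ(s3,q) = {s1, s2, s4}; δ(s4,q) = {s2, s3, s4}.
Union: {s0, s1, s2, s3, s4}.

{s0, s1, s2, s3, s4}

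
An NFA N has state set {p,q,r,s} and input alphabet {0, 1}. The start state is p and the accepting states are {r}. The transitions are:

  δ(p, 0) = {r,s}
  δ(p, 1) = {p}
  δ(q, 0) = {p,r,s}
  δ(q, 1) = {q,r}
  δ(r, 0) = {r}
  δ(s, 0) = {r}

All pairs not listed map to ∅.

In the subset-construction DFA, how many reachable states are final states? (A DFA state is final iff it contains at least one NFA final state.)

Start state of the DFA: {p}.
{p} --0--> {r,s}  [new]
{p} --1--> {p}  [seen]
{r,s} --0--> {r}  [new]
{r,s} --1--> ∅  [new]
{r} --0--> {r}  [seen]
{r} --1--> ∅  [seen]
∅ --0--> ∅  [seen]
∅ --1--> ∅  [seen]
Reachable DFA states: {p}, {r,s}, {r}, ∅.
Accepting DFA states (contain an NFA accepting state): {r,s}, {r}.

2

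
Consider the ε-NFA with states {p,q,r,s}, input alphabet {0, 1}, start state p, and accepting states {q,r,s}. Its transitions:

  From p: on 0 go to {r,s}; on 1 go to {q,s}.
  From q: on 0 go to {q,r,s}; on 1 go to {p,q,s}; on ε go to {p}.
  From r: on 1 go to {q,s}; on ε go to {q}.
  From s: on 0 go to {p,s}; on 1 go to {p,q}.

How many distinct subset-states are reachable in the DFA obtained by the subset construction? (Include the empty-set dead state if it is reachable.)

3

Start state of the DFA: {p} (ε-closure of the NFA start).
{p} --0--> {p,q,r,s}  [new]
{p} --1--> {p,q,s}  [new]
{p,q,r,s} --0--> {p,q,r,s}  [seen]
{p,q,r,s} --1--> {p,q,s}  [seen]
{p,q,s} --0--> {p,q,r,s}  [seen]
{p,q,s} --1--> {p,q,s}  [seen]
Reachable DFA states: {p}, {p,q,r,s}, {p,q,s}.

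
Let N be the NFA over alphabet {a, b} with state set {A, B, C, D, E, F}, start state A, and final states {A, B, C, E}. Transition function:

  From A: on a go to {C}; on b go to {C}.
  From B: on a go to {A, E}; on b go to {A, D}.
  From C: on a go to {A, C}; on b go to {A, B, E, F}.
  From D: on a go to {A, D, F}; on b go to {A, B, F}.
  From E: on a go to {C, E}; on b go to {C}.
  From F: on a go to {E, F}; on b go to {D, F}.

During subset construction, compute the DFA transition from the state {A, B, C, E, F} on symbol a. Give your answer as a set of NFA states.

{A, C, E, F}

δ(A,a) = {C}; δ(B,a) = {A, E}; δ(C,a) = {A, C}; δ(E,a) = {C, E}; δ(F,a) = {E, F}.
Union: {A, C, E, F}.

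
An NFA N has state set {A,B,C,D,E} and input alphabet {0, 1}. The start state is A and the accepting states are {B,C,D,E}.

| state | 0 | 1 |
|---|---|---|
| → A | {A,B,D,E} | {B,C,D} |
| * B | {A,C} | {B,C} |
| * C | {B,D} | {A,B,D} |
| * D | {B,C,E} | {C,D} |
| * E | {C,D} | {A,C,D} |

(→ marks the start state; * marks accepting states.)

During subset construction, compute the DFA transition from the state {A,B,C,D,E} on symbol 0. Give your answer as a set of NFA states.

{A,B,C,D,E}

δ(A,0) = {A,B,D,E}; δ(B,0) = {A,C}; δ(C,0) = {B,D}; δ(D,0) = {B,C,E}; δ(E,0) = {C,D}.
Union: {A,B,C,D,E}.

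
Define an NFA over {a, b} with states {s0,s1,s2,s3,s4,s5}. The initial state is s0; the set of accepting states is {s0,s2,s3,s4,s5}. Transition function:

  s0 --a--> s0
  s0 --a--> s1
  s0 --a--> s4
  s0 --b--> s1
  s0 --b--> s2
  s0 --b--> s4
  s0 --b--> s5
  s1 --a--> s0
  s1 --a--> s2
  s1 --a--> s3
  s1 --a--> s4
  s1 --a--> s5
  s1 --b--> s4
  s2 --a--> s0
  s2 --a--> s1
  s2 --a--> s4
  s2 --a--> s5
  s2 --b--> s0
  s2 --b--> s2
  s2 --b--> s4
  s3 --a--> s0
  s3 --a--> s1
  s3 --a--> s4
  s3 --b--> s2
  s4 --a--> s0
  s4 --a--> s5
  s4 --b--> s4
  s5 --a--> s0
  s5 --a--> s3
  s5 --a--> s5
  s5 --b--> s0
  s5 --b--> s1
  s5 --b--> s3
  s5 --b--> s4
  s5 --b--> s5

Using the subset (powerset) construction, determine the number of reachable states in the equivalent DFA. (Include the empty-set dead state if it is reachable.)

Start state of the DFA: {s0}.
{s0} --a--> {s0,s1,s4}  [new]
{s0} --b--> {s1,s2,s4,s5}  [new]
{s0,s1,s4} --a--> {s0,s1,s2,s3,s4,s5}  [new]
{s0,s1,s4} --b--> {s1,s2,s4,s5}  [seen]
{s1,s2,s4,s5} --a--> {s0,s1,s2,s3,s4,s5}  [seen]
{s1,s2,s4,s5} --b--> {s0,s1,s2,s3,s4,s5}  [seen]
{s0,s1,s2,s3,s4,s5} --a--> {s0,s1,s2,s3,s4,s5}  [seen]
{s0,s1,s2,s3,s4,s5} --b--> {s0,s1,s2,s3,s4,s5}  [seen]
Reachable DFA states: {s0}, {s0,s1,s4}, {s1,s2,s4,s5}, {s0,s1,s2,s3,s4,s5}.

4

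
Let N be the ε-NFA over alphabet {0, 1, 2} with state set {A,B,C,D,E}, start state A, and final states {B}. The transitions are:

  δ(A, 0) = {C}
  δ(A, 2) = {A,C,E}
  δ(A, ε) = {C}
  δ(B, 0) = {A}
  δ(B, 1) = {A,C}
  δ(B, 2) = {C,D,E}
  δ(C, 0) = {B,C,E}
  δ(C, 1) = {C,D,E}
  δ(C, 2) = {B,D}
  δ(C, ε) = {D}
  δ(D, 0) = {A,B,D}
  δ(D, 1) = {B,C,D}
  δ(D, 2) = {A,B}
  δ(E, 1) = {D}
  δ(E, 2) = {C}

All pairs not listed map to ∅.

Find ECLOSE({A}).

{A,C,D}

Begin with {A}.
A →ε {C}; add C.
C →ε {D}; add D.
ε-closure = {A,C,D}.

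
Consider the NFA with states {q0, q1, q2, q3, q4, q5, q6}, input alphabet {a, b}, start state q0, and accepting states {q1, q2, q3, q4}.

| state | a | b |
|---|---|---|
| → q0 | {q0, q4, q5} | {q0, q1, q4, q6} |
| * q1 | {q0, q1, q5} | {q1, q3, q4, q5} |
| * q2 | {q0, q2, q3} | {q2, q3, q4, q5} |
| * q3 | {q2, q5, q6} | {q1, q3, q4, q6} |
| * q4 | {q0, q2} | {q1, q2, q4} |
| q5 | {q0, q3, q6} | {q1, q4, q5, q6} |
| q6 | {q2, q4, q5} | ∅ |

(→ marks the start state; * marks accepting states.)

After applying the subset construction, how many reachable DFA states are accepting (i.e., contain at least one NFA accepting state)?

6

Start state of the DFA: {q0}.
{q0} --a--> {q0, q4, q5}  [new]
{q0} --b--> {q0, q1, q4, q6}  [new]
{q0, q4, q5} --a--> {q0, q2, q3, q4, q5, q6}  [new]
{q0, q4, q5} --b--> {q0, q1, q2, q4, q5, q6}  [new]
{q0, q1, q4, q6} --a--> {q0, q1, q2, q4, q5}  [new]
{q0, q1, q4, q6} --b--> {q0, q1, q2, q3, q4, q5, q6}  [new]
{q0, q2, q3, q4, q5, q6} --a--> {q0, q2, q3, q4, q5, q6}  [seen]
{q0, q2, q3, q4, q5, q6} --b--> {q0, q1, q2, q3, q4, q5, q6}  [seen]
{q0, q1, q2, q4, q5, q6} --a--> {q0, q1, q2, q3, q4, q5, q6}  [seen]
{q0, q1, q2, q4, q5, q6} --b--> {q0, q1, q2, q3, q4, q5, q6}  [seen]
{q0, q1, q2, q4, q5} --a--> {q0, q1, q2, q3, q4, q5, q6}  [seen]
{q0, q1, q2, q4, q5} --b--> {q0, q1, q2, q3, q4, q5, q6}  [seen]
{q0, q1, q2, q3, q4, q5, q6} --a--> {q0, q1, q2, q3, q4, q5, q6}  [seen]
{q0, q1, q2, q3, q4, q5, q6} --b--> {q0, q1, q2, q3, q4, q5, q6}  [seen]
Reachable DFA states: {q0}, {q0, q4, q5}, {q0, q1, q4, q6}, {q0, q2, q3, q4, q5, q6}, {q0, q1, q2, q4, q5, q6}, {q0, q1, q2, q4, q5}, {q0, q1, q2, q3, q4, q5, q6}.
Accepting DFA states (contain an NFA accepting state): {q0, q4, q5}, {q0, q1, q4, q6}, {q0, q2, q3, q4, q5, q6}, {q0, q1, q2, q4, q5, q6}, {q0, q1, q2, q4, q5}, {q0, q1, q2, q3, q4, q5, q6}.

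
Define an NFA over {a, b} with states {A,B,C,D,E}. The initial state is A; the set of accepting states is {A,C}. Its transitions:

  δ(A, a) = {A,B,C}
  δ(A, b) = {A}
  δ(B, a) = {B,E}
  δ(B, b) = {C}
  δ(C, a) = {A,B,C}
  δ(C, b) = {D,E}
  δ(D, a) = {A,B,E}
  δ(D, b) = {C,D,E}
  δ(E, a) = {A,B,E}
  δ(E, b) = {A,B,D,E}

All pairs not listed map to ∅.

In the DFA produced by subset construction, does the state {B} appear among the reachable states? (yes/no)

no

Start state of the DFA: {A}.
{A} --a--> {A,B,C}  [new]
{A} --b--> {A}  [seen]
{A,B,C} --a--> {A,B,C,E}  [new]
{A,B,C} --b--> {A,C,D,E}  [new]
{A,B,C,E} --a--> {A,B,C,E}  [seen]
{A,B,C,E} --b--> {A,B,C,D,E}  [new]
{A,C,D,E} --a--> {A,B,C,E}  [seen]
{A,C,D,E} --b--> {A,B,C,D,E}  [seen]
{A,B,C,D,E} --a--> {A,B,C,E}  [seen]
{A,B,C,D,E} --b--> {A,B,C,D,E}  [seen]
Reachable DFA states: {A}, {A,B,C}, {A,B,C,E}, {A,C,D,E}, {A,B,C,D,E}.
{B} is not among them.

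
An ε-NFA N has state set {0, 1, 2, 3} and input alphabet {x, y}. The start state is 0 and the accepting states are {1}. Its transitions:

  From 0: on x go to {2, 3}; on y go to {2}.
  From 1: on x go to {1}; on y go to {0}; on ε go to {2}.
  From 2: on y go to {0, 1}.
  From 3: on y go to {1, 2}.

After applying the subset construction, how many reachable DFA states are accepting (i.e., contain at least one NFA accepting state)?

Start state of the DFA: {0} (ε-closure of the NFA start).
{0} --x--> {2, 3}  [new]
{0} --y--> {2}  [new]
{2, 3} --x--> ∅  [new]
{2, 3} --y--> {0, 1, 2}  [new]
{2} --x--> ∅  [seen]
{2} --y--> {0, 1, 2}  [seen]
∅ --x--> ∅  [seen]
∅ --y--> ∅  [seen]
{0, 1, 2} --x--> {1, 2, 3}  [new]
{0, 1, 2} --y--> {0, 1, 2}  [seen]
{1, 2, 3} --x--> {1, 2}  [new]
{1, 2, 3} --y--> {0, 1, 2}  [seen]
{1, 2} --x--> {1, 2}  [seen]
{1, 2} --y--> {0, 1, 2}  [seen]
Reachable DFA states: {0}, {2, 3}, {2}, ∅, {0, 1, 2}, {1, 2, 3}, {1, 2}.
Accepting DFA states (contain an NFA accepting state): {0, 1, 2}, {1, 2, 3}, {1, 2}.

3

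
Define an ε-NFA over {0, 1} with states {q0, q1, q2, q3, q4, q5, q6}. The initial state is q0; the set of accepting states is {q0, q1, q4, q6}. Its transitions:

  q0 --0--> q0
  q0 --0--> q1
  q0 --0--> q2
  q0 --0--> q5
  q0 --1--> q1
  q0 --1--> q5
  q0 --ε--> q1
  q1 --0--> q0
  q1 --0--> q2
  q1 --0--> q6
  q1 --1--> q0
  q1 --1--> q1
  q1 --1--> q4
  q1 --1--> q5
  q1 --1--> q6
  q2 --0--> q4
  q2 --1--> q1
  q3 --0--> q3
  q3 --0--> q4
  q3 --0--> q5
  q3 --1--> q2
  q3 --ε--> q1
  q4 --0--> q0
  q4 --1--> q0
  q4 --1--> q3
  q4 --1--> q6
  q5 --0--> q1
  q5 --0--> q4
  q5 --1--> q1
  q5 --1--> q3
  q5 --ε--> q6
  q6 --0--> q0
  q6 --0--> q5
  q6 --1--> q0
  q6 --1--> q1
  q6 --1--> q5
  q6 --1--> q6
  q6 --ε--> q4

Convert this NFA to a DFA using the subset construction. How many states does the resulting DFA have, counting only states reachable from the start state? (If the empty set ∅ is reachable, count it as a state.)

Start state of the DFA: {q0, q1} (ε-closure of the NFA start).
{q0, q1} --0--> {q0, q1, q2, q4, q5, q6}  [new]
{q0, q1} --1--> {q0, q1, q4, q5, q6}  [new]
{q0, q1, q2, q4, q5, q6} --0--> {q0, q1, q2, q4, q5, q6}  [seen]
{q0, q1, q2, q4, q5, q6} --1--> {q0, q1, q3, q4, q5, q6}  [new]
{q0, q1, q4, q5, q6} --0--> {q0, q1, q2, q4, q5, q6}  [seen]
{q0, q1, q4, q5, q6} --1--> {q0, q1, q3, q4, q5, q6}  [seen]
{q0, q1, q3, q4, q5, q6} --0--> {q0, q1, q2, q3, q4, q5, q6}  [new]
{q0, q1, q3, q4, q5, q6} --1--> {q0, q1, q2, q3, q4, q5, q6}  [seen]
{q0, q1, q2, q3, q4, q5, q6} --0--> {q0, q1, q2, q3, q4, q5, q6}  [seen]
{q0, q1, q2, q3, q4, q5, q6} --1--> {q0, q1, q2, q3, q4, q5, q6}  [seen]
Reachable DFA states: {q0, q1}, {q0, q1, q2, q4, q5, q6}, {q0, q1, q4, q5, q6}, {q0, q1, q3, q4, q5, q6}, {q0, q1, q2, q3, q4, q5, q6}.

5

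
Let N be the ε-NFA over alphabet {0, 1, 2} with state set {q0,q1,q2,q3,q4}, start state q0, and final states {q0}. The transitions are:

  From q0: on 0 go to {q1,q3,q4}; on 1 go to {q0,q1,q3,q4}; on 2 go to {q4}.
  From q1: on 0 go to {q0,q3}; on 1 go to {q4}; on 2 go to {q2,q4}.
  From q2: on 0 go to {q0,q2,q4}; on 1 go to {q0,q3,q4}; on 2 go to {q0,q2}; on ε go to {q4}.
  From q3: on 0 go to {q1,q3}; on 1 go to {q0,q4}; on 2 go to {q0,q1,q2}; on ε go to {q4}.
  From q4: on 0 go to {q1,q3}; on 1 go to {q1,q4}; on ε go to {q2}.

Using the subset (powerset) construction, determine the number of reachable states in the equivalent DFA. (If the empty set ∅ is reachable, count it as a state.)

Start state of the DFA: {q0} (ε-closure of the NFA start).
{q0} --0--> {q1,q2,q3,q4}  [new]
{q0} --1--> {q0,q1,q2,q3,q4}  [new]
{q0} --2--> {q2,q4}  [new]
{q1,q2,q3,q4} --0--> {q0,q1,q2,q3,q4}  [seen]
{q1,q2,q3,q4} --1--> {q0,q1,q2,q3,q4}  [seen]
{q1,q2,q3,q4} --2--> {q0,q1,q2,q4}  [new]
{q0,q1,q2,q3,q4} --0--> {q0,q1,q2,q3,q4}  [seen]
{q0,q1,q2,q3,q4} --1--> {q0,q1,q2,q3,q4}  [seen]
{q0,q1,q2,q3,q4} --2--> {q0,q1,q2,q4}  [seen]
{q2,q4} --0--> {q0,q1,q2,q3,q4}  [seen]
{q2,q4} --1--> {q0,q1,q2,q3,q4}  [seen]
{q2,q4} --2--> {q0,q2,q4}  [new]
{q0,q1,q2,q4} --0--> {q0,q1,q2,q3,q4}  [seen]
{q0,q1,q2,q4} --1--> {q0,q1,q2,q3,q4}  [seen]
{q0,q1,q2,q4} --2--> {q0,q2,q4}  [seen]
{q0,q2,q4} --0--> {q0,q1,q2,q3,q4}  [seen]
{q0,q2,q4} --1--> {q0,q1,q2,q3,q4}  [seen]
{q0,q2,q4} --2--> {q0,q2,q4}  [seen]
Reachable DFA states: {q0}, {q1,q2,q3,q4}, {q0,q1,q2,q3,q4}, {q2,q4}, {q0,q1,q2,q4}, {q0,q2,q4}.

6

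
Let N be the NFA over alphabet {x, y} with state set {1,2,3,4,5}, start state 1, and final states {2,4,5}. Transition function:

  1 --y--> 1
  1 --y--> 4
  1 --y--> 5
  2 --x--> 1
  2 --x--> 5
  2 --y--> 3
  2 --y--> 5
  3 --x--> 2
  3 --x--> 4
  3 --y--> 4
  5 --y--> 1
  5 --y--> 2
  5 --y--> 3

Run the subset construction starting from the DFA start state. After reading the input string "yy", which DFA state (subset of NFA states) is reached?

{1,2,3,4,5}

Start: {1}.
δ(1,y) = {1,4,5}.
Union: {1,4,5}.
After y: {1,4,5}.
δ(1,y) = {1,4,5}; δ(4,y) = ∅; δ(5,y) = {1,2,3}.
Union: {1,2,3,4,5}.
After y: {1,2,3,4,5}.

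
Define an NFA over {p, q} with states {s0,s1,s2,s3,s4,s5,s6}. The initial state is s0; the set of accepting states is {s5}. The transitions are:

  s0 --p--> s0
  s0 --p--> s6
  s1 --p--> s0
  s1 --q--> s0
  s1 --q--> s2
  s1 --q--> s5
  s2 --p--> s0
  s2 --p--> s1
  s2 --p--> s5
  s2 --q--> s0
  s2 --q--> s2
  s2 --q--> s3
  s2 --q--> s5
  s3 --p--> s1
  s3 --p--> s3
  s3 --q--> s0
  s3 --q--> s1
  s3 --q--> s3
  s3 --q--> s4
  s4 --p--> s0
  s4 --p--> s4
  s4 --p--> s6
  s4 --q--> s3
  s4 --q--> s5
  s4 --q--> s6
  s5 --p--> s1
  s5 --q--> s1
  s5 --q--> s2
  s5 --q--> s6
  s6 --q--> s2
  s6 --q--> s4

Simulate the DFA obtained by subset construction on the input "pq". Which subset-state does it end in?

Start: {s0}.
δ(s0,p) = {s0,s6}.
Union: {s0,s6}.
After p: {s0,s6}.
δ(s0,q) = ∅; δ(s6,q) = {s2,s4}.
Union: {s2,s4}.
After q: {s2,s4}.

{s2,s4}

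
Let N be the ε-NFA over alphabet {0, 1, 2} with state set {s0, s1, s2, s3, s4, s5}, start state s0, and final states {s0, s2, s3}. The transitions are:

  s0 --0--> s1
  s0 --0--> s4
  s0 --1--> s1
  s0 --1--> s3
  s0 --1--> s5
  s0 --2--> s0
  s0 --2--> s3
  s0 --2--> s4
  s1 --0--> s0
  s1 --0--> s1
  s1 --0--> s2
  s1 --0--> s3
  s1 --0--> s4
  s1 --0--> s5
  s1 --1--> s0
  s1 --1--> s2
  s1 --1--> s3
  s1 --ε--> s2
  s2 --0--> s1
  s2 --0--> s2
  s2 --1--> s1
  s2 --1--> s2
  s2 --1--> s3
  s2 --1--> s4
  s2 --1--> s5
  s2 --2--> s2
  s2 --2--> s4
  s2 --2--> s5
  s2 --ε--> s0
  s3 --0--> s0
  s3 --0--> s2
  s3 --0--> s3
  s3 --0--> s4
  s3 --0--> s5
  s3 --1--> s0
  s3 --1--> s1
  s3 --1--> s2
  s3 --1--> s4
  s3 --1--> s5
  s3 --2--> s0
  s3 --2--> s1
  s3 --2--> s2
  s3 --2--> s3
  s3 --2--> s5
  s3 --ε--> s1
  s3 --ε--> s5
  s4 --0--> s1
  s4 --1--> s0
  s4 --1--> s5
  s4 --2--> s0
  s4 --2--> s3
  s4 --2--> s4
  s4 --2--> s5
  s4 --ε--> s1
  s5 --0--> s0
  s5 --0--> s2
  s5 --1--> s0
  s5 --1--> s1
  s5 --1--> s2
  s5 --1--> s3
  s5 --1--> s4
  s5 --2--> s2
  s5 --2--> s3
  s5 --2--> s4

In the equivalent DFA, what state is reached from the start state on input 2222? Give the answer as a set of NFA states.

Start: {s0}.
δ(s0,2) = {s0, s3, s4}.
Union: {s0, s3, s4}.
ε-closure gives {s0, s1, s2, s3, s4, s5}.
After 2: {s0, s1, s2, s3, s4, s5}.
δ(s0,2) = {s0, s3, s4}; δ(s1,2) = ∅; δ(s2,2) = {s2, s4, s5}; δ(s3,2) = {s0, s1, s2, s3, s5}; δ(s4,2) = {s0, s3, s4, s5}; δ(s5,2) = {s2, s3, s4}.
Union: {s0, s1, s2, s3, s4, s5}.
After 2: {s0, s1, s2, s3, s4, s5}.
δ(s0,2) = {s0, s3, s4}; δ(s1,2) = ∅; δ(s2,2) = {s2, s4, s5}; δ(s3,2) = {s0, s1, s2, s3, s5}; δ(s4,2) = {s0, s3, s4, s5}; δ(s5,2) = {s2, s3, s4}.
Union: {s0, s1, s2, s3, s4, s5}.
After 2: {s0, s1, s2, s3, s4, s5}.
δ(s0,2) = {s0, s3, s4}; δ(s1,2) = ∅; δ(s2,2) = {s2, s4, s5}; δ(s3,2) = {s0, s1, s2, s3, s5}; δ(s4,2) = {s0, s3, s4, s5}; δ(s5,2) = {s2, s3, s4}.
Union: {s0, s1, s2, s3, s4, s5}.
After 2: {s0, s1, s2, s3, s4, s5}.

{s0, s1, s2, s3, s4, s5}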